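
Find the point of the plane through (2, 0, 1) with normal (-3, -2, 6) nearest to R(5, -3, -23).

n = (-3, -2, 6), |n|² = 49, and n·R − 0 = -147.
t = -147/49 = -3, so the foot is R − t·n = (5, -3, -23) − (-3)·(-3, -2, 6) = (-4, -9, -5).

(-4, -9, -5)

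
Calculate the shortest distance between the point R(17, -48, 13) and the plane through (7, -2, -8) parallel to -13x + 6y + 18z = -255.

Parallel planes share the normal n = (-13, 6, 18); since (7, -2, -8) lies on the plane, its equation is -13x + 6y + 18z = -247.
Then n·(17, -48, 13) - (-247) = -28.
|n| = √(169 + 36 + 324) = 23, so the distance is |-28|/23 = 28/23.

28/23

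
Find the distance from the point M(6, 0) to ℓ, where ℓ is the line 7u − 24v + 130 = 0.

172/25

d = |7·6 + (-24)·0 − (-130)| / √(49 + 576) = |172|/25 = 172/25.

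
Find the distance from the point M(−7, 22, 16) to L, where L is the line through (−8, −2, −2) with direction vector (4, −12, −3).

15

Direction vector d = (4, −12, −3).
AP = (1, 24, 18), and AP × d = (144, 75, −108).
|AP × d|² = 38025 and |d|² = 169, so the distance is √(38025/169) = √225 = 15.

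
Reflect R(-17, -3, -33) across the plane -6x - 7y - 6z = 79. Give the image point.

(7, 25, -9)

With n = (-6, -7, -6), the signed offset is (n·R − 79)/|n|² = 242/121 = 2.
R' = R − 2t·n = (-17, -3, -33) − 4·(-6, -7, -6) = (7, 25, -9).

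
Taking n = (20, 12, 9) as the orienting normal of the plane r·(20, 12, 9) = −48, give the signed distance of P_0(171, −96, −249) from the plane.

n·P_0 − (-48) = 75.
|n| = 25, so the signed distance is 75/25 = 3.

3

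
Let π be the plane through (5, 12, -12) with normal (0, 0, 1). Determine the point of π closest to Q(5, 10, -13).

The perpendicular from Q has direction n = (0, 0, 1): r = (5, 10, -13) + t(0, 0, 1).
Substitute into the plane: n·(Q + tn) = -12 gives -13 + 1t = -12, so t = 1.
Foot = (5, 10, -13) + 1·(0, 0, 1) = (5, 10, -12).

(5, 10, -12)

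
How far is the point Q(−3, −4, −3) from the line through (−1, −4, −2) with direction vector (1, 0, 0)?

1

Direction vector d = (1, 0, 0).
AP = (−2, 0, −1); AP·d = -2, |AP|² = 5, |d|² = 1.
distance² = |AP|² − (AP·d)²/|d|² = 5 − 4/1 = 1, so the distance is 1.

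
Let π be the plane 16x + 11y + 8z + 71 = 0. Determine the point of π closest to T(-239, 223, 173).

(-5083/21, 4639/21, 3601/21)

The perpendicular from T has direction n = (16, 11, 8): r = (-239, 223, 173) + μ(16, 11, 8).
Substitute into the plane: n·(T + μn) = -71 gives 13 + 441μ = -71, so μ = -4/21.
Foot = (-239, 223, 173) + (-4/21)·(16, 11, 8) = (-5083/21, 4639/21, 3601/21).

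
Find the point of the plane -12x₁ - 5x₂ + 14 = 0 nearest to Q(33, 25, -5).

(-3, 10, -5)

The perpendicular from Q has direction n = (-12, -5, 0): r = (33, 25, -5) + t(-12, -5, 0).
Substitute into the plane: n·(Q + tn) = -14 gives -521 + 169t = -14, so t = 3.
Foot = (33, 25, -5) + 3·(-12, -5, 0) = (-3, 10, -5).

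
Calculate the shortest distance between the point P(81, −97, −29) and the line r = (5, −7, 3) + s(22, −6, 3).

2√1609

Direction vector d = (22, −6, 3).
AP = (76, −90, −32); AP·d = 2116, |AP|² = 14900, |d|² = 529.
distance² = |AP|² − (AP·d)²/|d|² = 14900 − 4477456/529 = 6436, so the distance is 2√1609.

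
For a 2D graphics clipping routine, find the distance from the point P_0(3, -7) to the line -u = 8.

The normal to the line is n = (-1, 0) with |n| = 1.
|n·P_0 − 8| = |-3 − 8| = 11, so the distance is 11/1 = 11.

11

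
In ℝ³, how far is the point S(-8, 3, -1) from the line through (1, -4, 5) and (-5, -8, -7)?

3√13

A direction vector is d = (-6, -4, -12).
AP = (-9, 7, -6), and AP × d = (-108, -72, 78).
|AP × d|² = 22932 and |d|² = 196, so the distance is √(22932/196) = √117 = 3√13.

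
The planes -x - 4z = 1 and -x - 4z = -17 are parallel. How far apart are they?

18/√17

Both planes have normal n = (-1, 0, -4), |n| = √17. Any point on the first plane is at distance |(-17) − 1|/|n| = 18/√17 = 18√17/17 from the second.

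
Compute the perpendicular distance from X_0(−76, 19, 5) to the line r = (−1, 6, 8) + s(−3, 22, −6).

3√586

Direction vector d = (−3, 22, −6).
AP = (−75, 13, −3), and AP × d = (−12, −441, −1611).
|AP × d|² = 2789946 and |d|² = 529, so the distance is √(2789946/529) = √5274 = 3√586.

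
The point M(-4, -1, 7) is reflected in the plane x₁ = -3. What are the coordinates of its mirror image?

With n = (1, 0, 0), the signed offset is (n·M − (-3))/|n|² = -1/1 = -1.
M' = M − 2t·n = (-4, -1, 7) − (-2)·(1, 0, 0) = (-2, -1, 7).

(-2, -1, 7)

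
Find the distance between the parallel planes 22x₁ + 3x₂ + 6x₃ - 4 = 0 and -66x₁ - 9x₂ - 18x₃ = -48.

Divide the second equation by -3 to match normals: 22x₁ + 3x₂ + 6x₃ = 16.
Both planes have normal n = (22, 3, 6), |n| = 23. Any point on the first plane is at distance |16 − 4|/|n| = 12/23 from the second.

12/23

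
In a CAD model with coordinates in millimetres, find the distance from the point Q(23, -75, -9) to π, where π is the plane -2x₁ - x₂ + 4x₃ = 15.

d = |(-2)·23 + (-1)·(-75) + 4·(-9) − 15| / √(4 + 1 + 16) = |-22| / √21 = 22/√21.

22/√21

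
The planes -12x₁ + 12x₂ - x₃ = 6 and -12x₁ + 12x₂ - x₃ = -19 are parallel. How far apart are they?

Both planes have normal n = (-12, 12, -1), |n| = 17. Any point on the first plane is at distance |(-19) − 6|/|n| = 25/17 from the second.

25/17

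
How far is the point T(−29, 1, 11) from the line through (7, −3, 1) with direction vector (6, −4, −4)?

18

Direction vector d = (6, −4, −4).
AP = (−36, 4, 10), and AP × d = (24, −84, 120).
|AP × d|² = 22032 and |d|² = 68, so the distance is √(22032/68) = √324 = 18.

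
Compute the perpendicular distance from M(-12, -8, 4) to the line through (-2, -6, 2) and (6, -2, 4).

A direction vector is d = (8, 4, 2).
AP = (-10, -2, 2), and AP × d = (-12, 36, -24).
|AP × d|² = 2016 and |d|² = 84, so the distance is √(2016/84) = √24 = 2√6.

2√6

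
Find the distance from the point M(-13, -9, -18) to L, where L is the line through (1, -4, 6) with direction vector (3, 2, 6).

√13

Direction vector d = (3, 2, 6).
AP = (-14, -5, -24), and AP × d = (18, 12, -13).
|AP × d|² = 637 and |d|² = 49, so the distance is √(637/49) = √13.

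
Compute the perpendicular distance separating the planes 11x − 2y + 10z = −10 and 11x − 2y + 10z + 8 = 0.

2/15

With common normal n = (11, −2, 10) (|n| = 15), the distance is |(-10) − (-8)|/|n| = 2/15.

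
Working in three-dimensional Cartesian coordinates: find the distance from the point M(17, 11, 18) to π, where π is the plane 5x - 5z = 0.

Normal vector n = (5, 0, -5), and n·(17, 11, 18) - 0 = -5.
|n| = √(25 + 0 + 25) = 5√2, so the distance is |-5|/(5√2) = √2/2.

1/√2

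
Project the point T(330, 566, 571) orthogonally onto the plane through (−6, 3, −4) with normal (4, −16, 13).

(2322/7, 3914/7, 4036/7)

The perpendicular from T has direction n = (4, −16, 13): r = (330, 566, 571) + μ(4, −16, 13).
Substitute into the plane: n·(T + μn) = -124 gives -313 + 441μ = -124, so μ = 3/7.
Foot = (330, 566, 571) + (3/7)·(4, −16, 13) = (2322/7, 3914/7, 4036/7).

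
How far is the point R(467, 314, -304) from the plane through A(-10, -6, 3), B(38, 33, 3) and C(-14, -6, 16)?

AB = (48, 39, 0) and AC = (-4, 0, 13), so a normal is n = AB × AC = (507, -624, 156).
n = (507, -624, 156); n·P − (-858) = -5733; |n| = 819; distance = 5733/819 = 7.

7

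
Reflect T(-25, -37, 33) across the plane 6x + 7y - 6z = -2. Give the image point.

n = (6, 7, -6), |n|² = 121, n·T − (-2) = -605, so t = -605/121 = -5.
Foot F = T − (-5)·n = (5, -2, 3); the reflection is 2F − T = (35, 33, -27).

(35, 33, -27)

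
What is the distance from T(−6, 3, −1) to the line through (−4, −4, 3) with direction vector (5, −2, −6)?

√69

Direction vector d = (5, −2, −6).
AP = (−2, 7, −4), and AP × d = (−50, −32, −31).
|AP × d|² = 4485 and |d|² = 65, so the distance is √(4485/65) = √69.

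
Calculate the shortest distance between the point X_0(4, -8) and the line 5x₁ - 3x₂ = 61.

The normal to the line is n = (5, -3) with |n| = √34.
|n·X_0 − 61| = |44 − 61| = 17, so the distance is 17/√34.

17/√34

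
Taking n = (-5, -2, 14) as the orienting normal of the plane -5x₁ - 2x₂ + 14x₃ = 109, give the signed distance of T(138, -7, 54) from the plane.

-29/15

n·T − 109 = -29.
|n| = 15, so the signed distance is -29/15.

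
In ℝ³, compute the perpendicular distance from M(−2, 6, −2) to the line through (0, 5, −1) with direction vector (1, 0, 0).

Direction vector d = (1, 0, 0).
AP = (−2, 1, −1); AP·d = -2, |AP|² = 6, |d|² = 1.
distance² = |AP|² − (AP·d)²/|d|² = 6 − 4/1 = 2, so the distance is √2.

√2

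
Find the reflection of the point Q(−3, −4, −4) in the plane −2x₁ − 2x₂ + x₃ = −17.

With n = (−2, −2, 1), the signed offset is (n·Q − (-17))/|n|² = 27/9 = 3.
Q' = Q − 2t·n = (−3, −4, −4) − 6·(−2, −2, 1) = (9, 8, −10).

(9, 8, -10)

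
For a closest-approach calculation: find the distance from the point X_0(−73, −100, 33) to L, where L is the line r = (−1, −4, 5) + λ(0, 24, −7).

72

Direction vector d = (0, 24, −7).
AP = (−72, −96, 28); AP·d = -2500, |AP|² = 15184, |d|² = 625.
distance² = |AP|² − (AP·d)²/|d|² = 15184 − 6250000/625 = 5184, so the distance is 72.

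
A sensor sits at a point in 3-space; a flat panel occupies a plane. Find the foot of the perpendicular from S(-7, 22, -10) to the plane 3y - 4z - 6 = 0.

The perpendicular from S has direction n = (0, 3, -4): r = (-7, 22, -10) + μ(0, 3, -4).
Substitute into the plane: n·(S + μn) = 6 gives 106 + 25μ = 6, so μ = -4.
Foot = (-7, 22, -10) + (-4)·(0, 3, -4) = (-7, 10, 6).

(-7, 10, 6)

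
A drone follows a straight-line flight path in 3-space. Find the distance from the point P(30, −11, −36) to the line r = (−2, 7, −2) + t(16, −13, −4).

Direction vector d = (16, −13, −4).
AP = (32, −18, −34), and AP × d = (−370, −416, −128).
|AP × d|² = 326340 and |d|² = 441, so the distance is √(326340/441) = √740 = 2√185.

2√185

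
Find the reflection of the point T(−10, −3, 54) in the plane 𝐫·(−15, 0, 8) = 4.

With n = (−15, 0, 8), the signed offset is (n·T − 4)/|n|² = 578/289 = 2.
T' = T − 2t·n = (−10, −3, 54) − 4·(−15, 0, 8) = (50, −3, 22).

(50, -3, 22)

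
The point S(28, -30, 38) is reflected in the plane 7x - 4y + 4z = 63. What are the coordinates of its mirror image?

n = (7, -4, 4), |n|² = 81, n·S − 63 = 405, so t = 405/81 = 5.
Foot F = S − 5·n = (-7, -10, 18); the reflection is 2F − S = (-42, 10, -2).

(-42, 10, -2)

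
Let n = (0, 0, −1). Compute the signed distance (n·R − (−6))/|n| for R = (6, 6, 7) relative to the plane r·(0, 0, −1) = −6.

n·R − (-6) = -1.
|n| = 1, so the signed distance is -1/1 = -1.

-1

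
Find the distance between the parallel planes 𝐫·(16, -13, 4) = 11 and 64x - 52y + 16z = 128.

Divide the second equation by 4 to match normals: 16x - 13y + 4z = 32.
Both planes have normal n = (16, -13, 4), |n| = 21. Any point on the first plane is at distance |32 − 11|/|n| = 21/21 = 1 from the second.

1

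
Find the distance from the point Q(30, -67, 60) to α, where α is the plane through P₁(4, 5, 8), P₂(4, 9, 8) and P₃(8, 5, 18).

P₁P₂ = (0, 4, 0) and P₁P₃ = (4, 0, 10), so a normal is n = P₁P₂ × P₁P₃ = (40, 0, -16).
d = |40·30 + (-16)·60 − 32| / √(1600 + 0 + 256) = |208| / (8√29) = 26√29/29.

26/√29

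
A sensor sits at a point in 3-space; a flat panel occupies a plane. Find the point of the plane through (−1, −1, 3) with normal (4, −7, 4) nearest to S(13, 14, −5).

n = (4, −7, 4), |n|² = 81, and n·S − 15 = -81.
t = -81/81 = -1, so the foot is S − t·n = (13, 14, −5) − (-1)·(4, −7, 4) = (17, 7, −1).

(17, 7, -1)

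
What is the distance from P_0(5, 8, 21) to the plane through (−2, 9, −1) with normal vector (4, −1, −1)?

The plane has equation n·(r − (−2, 9, −1)) = 0, i.e. n·r = -16.
Then n·(5, 8, 21) − (−16) = 7.
|n| = √(16 + 1 + 1) = 3√2, so the distance is |7|/(3√2) = 7√2/6.

7/(3√2)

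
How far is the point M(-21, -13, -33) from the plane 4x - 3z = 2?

13/5

Normal vector n = (4, 0, -3), and n·(-21, -13, -33) - 2 = 13.
|n| = √(16 + 0 + 9) = 5, so the distance is |13|/5 = 13/5.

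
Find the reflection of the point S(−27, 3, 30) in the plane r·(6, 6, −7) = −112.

(-3, 27, 2)

With n = (6, 6, −7), the signed offset is (n·S − (-112))/|n|² = -242/121 = -2.
S' = S − 2t·n = (−27, 3, 30) − (-4)·(6, 6, −7) = (−3, 27, 2).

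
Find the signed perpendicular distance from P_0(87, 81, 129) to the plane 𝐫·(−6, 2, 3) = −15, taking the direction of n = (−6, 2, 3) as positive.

n·P_0 − (-15) = 42.
|n| = 7, so the signed distance is 42/7 = 6.

6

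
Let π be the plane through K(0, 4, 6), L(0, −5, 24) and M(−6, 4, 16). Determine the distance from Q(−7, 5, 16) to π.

KL = (0, −9, 18) and KM = (−6, 0, 10), so a normal is n = KL × KM = (−90, −108, −54).
n = (−90, −108, −54); n·P − (-756) = -18; |n| = 18√70; distance = 18/(18√70) = √70/70.

1/√70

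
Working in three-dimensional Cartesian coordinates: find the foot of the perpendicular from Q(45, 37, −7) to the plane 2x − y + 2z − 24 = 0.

The perpendicular from Q has direction n = (2, −1, 2): r = (45, 37, −7) + λ(2, −1, 2).
Substitute into the plane: n·(Q + λn) = 24 gives 39 + 9λ = 24, so λ = -5/3.
Foot = (45, 37, −7) + (-5/3)·(2, −1, 2) = (125/3, 116/3, −31/3).

(125/3, 116/3, -31/3)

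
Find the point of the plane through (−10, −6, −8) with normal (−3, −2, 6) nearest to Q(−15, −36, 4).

(-6, -30, -14)

n = (−3, −2, 6), |n|² = 49, and n·Q − (-6) = 147.
t = 147/49 = 3, so the foot is Q − t·n = (−15, −36, 4) − 3·(−3, −2, 6) = (−6, −30, −14).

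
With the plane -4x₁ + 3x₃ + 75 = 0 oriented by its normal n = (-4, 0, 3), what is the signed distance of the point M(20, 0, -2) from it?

-11/5

n·M − (-75) = -11.
|n| = 5, so the signed distance is -11/5.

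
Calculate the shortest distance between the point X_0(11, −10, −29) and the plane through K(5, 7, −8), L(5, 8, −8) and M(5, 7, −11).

6

KL = (0, 1, 0) and KM = (0, 0, −3), so a normal is n = KL × KM = (−3, 0, 0).
n = (−3, 0, 0); n·P − (-15) = -18; |n| = 3; distance = 18/3 = 6.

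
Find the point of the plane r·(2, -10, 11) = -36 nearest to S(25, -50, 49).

The perpendicular from S has direction n = (2, -10, 11): r = (25, -50, 49) + λ(2, -10, 11).
Substitute into the plane: n·(S + λn) = -36 gives 1089 + 225λ = -36, so λ = -5.
Foot = (25, -50, 49) + (-5)·(2, -10, 11) = (15, 0, -6).

(15, 0, -6)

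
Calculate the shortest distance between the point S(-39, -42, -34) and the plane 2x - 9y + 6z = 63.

3

n = (2, -9, 6); n·P − 63 = 33; |n| = 11; distance = 33/11 = 3.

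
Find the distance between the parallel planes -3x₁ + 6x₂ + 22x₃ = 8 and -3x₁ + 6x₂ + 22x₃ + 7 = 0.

15/23

Both planes have normal n = (-3, 6, 22), |n| = 23. Any point on the first plane is at distance |(-7) − 8|/|n| = 15/23 from the second.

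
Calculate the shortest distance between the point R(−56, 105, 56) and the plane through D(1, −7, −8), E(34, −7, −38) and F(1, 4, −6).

DE = (33, 0, −30) and DF = (0, 11, 2), so a normal is n = DE × DF = (330, −66, 363).
Then n·(−56, 105, 56) − (−2112) = −2970.
|n| = √(108900 + 4356 + 131769) = 495, so the distance is |-2970|/495 = 6.

6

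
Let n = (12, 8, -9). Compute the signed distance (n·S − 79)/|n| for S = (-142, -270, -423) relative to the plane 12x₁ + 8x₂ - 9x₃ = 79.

-8

n·S − 79 = -136.
|n| = 17, so the signed distance is -136/17 = -8.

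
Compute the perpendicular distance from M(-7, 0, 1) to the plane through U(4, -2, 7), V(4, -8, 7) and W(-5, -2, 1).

4√13/13

UV = (0, -6, 0) and UW = (-9, 0, -6), so a normal is n = UV × UW = (36, 0, -54).
Then n·(-7, 0, 1) - (-234) = -72.
|n| = √(1296 + 0 + 2916) = 18√13, so the distance is |-72|/(18√13) = 4/√13.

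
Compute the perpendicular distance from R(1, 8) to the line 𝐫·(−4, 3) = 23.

d = |(-4)·1 + 3·8 − 23| / √(16 + 9) = |-3|/5 = 3/5.

3/5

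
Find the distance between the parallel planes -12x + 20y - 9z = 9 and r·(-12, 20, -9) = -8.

17/25

With common normal n = (-12, 20, -9) (|n| = 25), the distance is |9 − (-8)|/|n| = 17/25.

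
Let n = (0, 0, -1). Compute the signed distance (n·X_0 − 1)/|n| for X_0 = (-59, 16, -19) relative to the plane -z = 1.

n·X_0 − 1 = 18.
|n| = 1, so the signed distance is 18/1 = 18.

18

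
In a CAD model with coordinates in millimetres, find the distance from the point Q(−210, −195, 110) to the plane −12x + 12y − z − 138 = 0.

4

n = (−12, 12, −1); n·P − 138 = -68; |n| = 17; distance = 68/17 = 4.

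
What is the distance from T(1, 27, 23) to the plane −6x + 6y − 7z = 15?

20/11

Normal vector n = (−6, 6, −7), and n·(1, 27, 23) − 15 = −20.
|n| = √(36 + 36 + 49) = 11, so the distance is |-20|/11 = 20/11.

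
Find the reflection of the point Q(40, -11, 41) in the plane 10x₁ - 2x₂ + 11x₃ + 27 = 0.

(-40, 5, -47)

n = (10, -2, 11), |n|² = 225, n·Q − (-27) = 900, so t = 900/225 = 4.
Foot F = Q − 4·n = (0, -3, -3); the reflection is 2F − Q = (-40, 5, -47).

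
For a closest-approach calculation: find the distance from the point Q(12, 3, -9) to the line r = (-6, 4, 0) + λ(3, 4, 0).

3√34

Direction vector d = (3, 4, 0).
AP = (18, -1, -9); AP·d = 50, |AP|² = 406, |d|² = 25.
distance² = |AP|² − (AP·d)²/|d|² = 406 − 2500/25 = 306, so the distance is 3√34.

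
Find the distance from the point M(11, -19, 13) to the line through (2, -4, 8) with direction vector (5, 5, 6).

√331

Direction vector d = (5, 5, 6).
AP = (9, -15, 5); AP·d = 0, |AP|² = 331, |d|² = 86.
distance² = |AP|² − (AP·d)²/|d|² = 331 − 0/86 = 331, so the distance is √331.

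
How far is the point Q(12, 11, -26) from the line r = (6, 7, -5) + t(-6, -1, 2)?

√329

Direction vector d = (-6, -1, 2).
AP = (6, 4, -21); AP·d = -82, |AP|² = 493, |d|² = 41.
distance² = |AP|² − (AP·d)²/|d|² = 493 − 6724/41 = 329, so the distance is √329.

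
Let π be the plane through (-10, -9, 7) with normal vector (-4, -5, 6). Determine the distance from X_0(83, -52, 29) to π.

25/√77

The plane has equation n·(r − (-10, -9, 7)) = 0, i.e. n·r = 127.
d = |(-4)·83 + (-5)·(-52) + 6·29 − 127| / √(16 + 25 + 36) = |-25| / √77 = 25√77/77.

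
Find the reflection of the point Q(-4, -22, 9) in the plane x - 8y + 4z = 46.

n = (1, -8, 4), |n|² = 81, n·Q − 46 = 162, so t = 162/81 = 2.
Foot F = Q − 2·n = (-6, -6, 1); the reflection is 2F − Q = (-8, 10, -7).

(-8, 10, -7)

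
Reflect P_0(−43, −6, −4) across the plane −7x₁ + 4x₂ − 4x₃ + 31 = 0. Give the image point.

With n = (−7, 4, −4), the signed offset is (n·P_0 − (-31))/|n|² = 324/81 = 4.
P_0' = P_0 − 2t·n = (−43, −6, −4) − 8·(−7, 4, −4) = (13, −38, 28).

(13, -38, 28)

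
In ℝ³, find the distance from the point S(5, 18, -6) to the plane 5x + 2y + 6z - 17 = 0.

Normal vector n = (5, 2, 6), and n·(5, 18, -6) - 17 = 8.
|n| = √(25 + 4 + 36) = √65, so the distance is |8|/√65 = 8√65/65.

8√65/65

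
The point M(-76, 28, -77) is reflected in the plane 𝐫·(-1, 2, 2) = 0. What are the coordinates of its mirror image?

(-728/9, 340/9, -605/9)

With n = (-1, 2, 2), the signed offset is (n·M − 0)/|n|² = -22/9.
M' = M − 2t·n = (-76, 28, -77) − (-44/9)·(-1, 2, 2) = (-728/9, 340/9, -605/9).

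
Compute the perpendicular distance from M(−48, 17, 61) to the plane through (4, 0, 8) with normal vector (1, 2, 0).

The plane has equation n·(r − (4, 0, 8)) = 0, i.e. n·r = 4.
d = |1·(-48) + 2·17 − 4| / √(1 + 4 + 0) = |-18| / √5 = 18/√5.

18√5/5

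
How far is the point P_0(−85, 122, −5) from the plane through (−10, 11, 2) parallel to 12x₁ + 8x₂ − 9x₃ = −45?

3

Parallel planes share the normal n = (12, 8, −9); since (−10, 11, 2) lies on the plane, its equation is 12x₁ + 8x₂ − 9x₃ = -50.
n = (12, 8, −9); n·P − (-50) = 51; |n| = 17; distance = 51/17 = 3.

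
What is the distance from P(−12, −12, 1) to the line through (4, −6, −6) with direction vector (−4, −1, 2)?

Direction vector d = (−4, −1, 2).
AP = (−16, −6, 7); AP·d = 84, |AP|² = 341, |d|² = 21.
distance² = |AP|² − (AP·d)²/|d|² = 341 − 7056/21 = 5, so the distance is √5.

√5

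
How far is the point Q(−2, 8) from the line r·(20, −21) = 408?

616/29

d = |20·(-2) + (-21)·8 − 408| / √(400 + 441) = |-616|/29 = 616/29.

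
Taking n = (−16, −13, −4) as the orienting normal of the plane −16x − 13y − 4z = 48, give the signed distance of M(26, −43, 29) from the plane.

n·M − 48 = -21.
|n| = 21, so the signed distance is -21/21 = -1.

-1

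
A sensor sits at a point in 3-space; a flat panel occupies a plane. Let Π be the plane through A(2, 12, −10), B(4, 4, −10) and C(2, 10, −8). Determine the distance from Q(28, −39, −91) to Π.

14√2/3

AB = (2, −8, 0) and AC = (0, −2, 2), so a normal is n = AB × AC = (−16, −4, −4).
Then n·(28, −39, −91) − (−40) = 112.
|n| = √(256 + 16 + 16) = 12√2, so the distance is |112|/(12√2) = 14√2/3.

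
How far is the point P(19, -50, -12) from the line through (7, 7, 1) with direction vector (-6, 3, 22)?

3√337

Direction vector d = (-6, 3, 22).
AP = (12, -57, -13); AP·d = -529, |AP|² = 3562, |d|² = 529.
distance² = |AP|² − (AP·d)²/|d|² = 3562 − 279841/529 = 3033, so the distance is 3√337.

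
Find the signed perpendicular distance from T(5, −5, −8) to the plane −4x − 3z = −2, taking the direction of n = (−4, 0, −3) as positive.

6/5

n·T − (-2) = 6.
|n| = 5, so the signed distance is 6/5.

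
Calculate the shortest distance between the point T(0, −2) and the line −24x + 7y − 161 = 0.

7

d = |(-24)·0 + 7·(-2) − 161| / √(576 + 49) = |-175|/25 = 7.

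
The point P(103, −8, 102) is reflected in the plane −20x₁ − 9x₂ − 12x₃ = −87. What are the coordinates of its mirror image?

n = (−20, −9, −12), |n|² = 625, n·P − (-87) = -3125, so t = -3125/625 = -5.
Foot F = P − (-5)·n = (3, −53, 42); the reflection is 2F − P = (−97, −98, −18).

(-97, -98, -18)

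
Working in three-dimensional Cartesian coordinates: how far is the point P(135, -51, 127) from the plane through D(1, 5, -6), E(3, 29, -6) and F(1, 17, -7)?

4

DE = (2, 24, 0) and DF = (0, 12, -1), so a normal is n = DE × DF = (-24, 2, 24).
n = (-24, 2, 24); n·P − (-158) = -136; |n| = 34; distance = 136/34 = 4.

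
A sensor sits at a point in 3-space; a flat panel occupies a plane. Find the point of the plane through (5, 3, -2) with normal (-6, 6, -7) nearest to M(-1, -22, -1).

n = (-6, 6, -7), |n|² = 121, and n·M − 2 = -121.
t = -121/121 = -1, so the foot is M − t·n = (-1, -22, -1) − (-1)·(-6, 6, -7) = (-7, -16, -8).

(-7, -16, -8)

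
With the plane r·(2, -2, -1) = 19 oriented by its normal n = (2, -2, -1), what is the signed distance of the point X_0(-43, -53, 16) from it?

-5

n·X_0 − 19 = -15.
|n| = 3, so the signed distance is -15/3 = -5.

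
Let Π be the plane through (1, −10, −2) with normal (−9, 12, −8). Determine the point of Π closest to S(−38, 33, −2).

(-11, -3, 22)

The perpendicular from S has direction n = (−9, 12, −8): r = (−38, 33, −2) + λ(−9, 12, −8).
Substitute into the plane: n·(S + λn) = -113 gives 754 + 289λ = -113, so λ = -3.
Foot = (−38, 33, −2) + (-3)·(−9, 12, −8) = (−11, −3, 22).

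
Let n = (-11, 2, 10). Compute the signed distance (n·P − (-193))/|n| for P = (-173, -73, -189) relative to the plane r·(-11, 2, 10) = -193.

n·P − (-193) = 60.
|n| = 15, so the signed distance is 60/15 = 4.

4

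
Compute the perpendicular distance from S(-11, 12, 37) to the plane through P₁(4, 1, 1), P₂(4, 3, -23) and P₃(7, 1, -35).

12/17

P₁P₂ = (0, 2, -24) and P₁P₃ = (3, 0, -36), so a normal is n = P₁P₂ × P₁P₃ = (-72, -72, -6).
Then n·(-11, 12, 37) - (-366) = 72.
|n| = √(5184 + 5184 + 36) = 102, so the distance is |72|/102 = 12/17.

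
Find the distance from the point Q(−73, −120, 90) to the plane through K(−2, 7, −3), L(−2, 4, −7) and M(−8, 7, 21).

5

KL = (0, −3, −4) and KM = (−6, 0, 24), so a normal is n = KL × KM = (−72, 24, −18).
Then n·(−73, −120, 90) − 366 = 390.
|n| = √(5184 + 576 + 324) = 78, so the distance is |390|/78 = 5.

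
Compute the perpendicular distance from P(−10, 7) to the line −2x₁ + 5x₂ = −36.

91/√29

The normal to the line is n = (−2, 5) with |n| = √29.
|n·P − (-36)| = |55 − (-36)| = 91, so the distance is 91/√29 = 91√29/29.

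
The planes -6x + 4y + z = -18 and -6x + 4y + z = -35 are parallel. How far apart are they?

With common normal n = (-6, 4, 1) (|n| = √53), the distance is |(-18) − (-35)|/|n| = 17/√53.

17/√53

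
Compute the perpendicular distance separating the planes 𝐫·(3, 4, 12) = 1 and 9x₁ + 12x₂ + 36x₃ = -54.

19/13

Divide the second equation by 3 to match normals: 3x₁ + 4x₂ + 12x₃ = -18.
Both planes have normal n = (3, 4, 12), |n| = 13. Any point on the first plane is at distance |(-18) − 1|/|n| = 19/13 from the second.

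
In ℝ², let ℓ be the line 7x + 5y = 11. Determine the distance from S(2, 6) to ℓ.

33√74/74

The normal to the line is n = (7, 5) with |n| = √74.
|n·S − 11| = |44 − 11| = 33, so the distance is 33/√74.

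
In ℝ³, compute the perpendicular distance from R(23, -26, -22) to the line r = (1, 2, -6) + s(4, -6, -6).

2√29

Direction vector d = (4, -6, -6).
AP = (22, -28, -16); AP·d = 352, |AP|² = 1524, |d|² = 88.
distance² = |AP|² − (AP·d)²/|d|² = 1524 − 123904/88 = 116, so the distance is 2√29.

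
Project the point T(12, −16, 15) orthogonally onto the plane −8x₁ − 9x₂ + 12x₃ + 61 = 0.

(20, -7, 3)

The perpendicular from T has direction n = (−8, −9, 12): r = (12, −16, 15) + t(−8, −9, 12).
Substitute into the plane: n·(T + tn) = -61 gives 228 + 289t = -61, so t = -1.
Foot = (12, −16, 15) + (-1)·(−8, −9, 12) = (20, −7, 3).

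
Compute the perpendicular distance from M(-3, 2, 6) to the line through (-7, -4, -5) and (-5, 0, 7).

3

A direction vector is d = (2, 4, 12).
AP = (4, 6, 11); AP·d = 164, |AP|² = 173, |d|² = 164.
distance² = |AP|² − (AP·d)²/|d|² = 173 − 26896/164 = 9, so the distance is 3.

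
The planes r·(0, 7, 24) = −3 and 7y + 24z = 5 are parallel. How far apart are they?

Both planes have normal n = (0, 7, 24), |n| = 25. Any point on the first plane is at distance |5 − (-3)|/|n| = 8/25 from the second.

8/25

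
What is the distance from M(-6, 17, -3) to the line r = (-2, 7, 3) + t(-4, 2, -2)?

Direction vector d = (-4, 2, -2).
AP = (-4, 10, -6), and AP × d = (-8, 16, 32).
|AP × d|² = 1344 and |d|² = 24, so the distance is √(1344/24) = √56 = 2√14.

2√14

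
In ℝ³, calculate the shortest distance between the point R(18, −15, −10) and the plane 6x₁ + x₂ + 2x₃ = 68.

Normal vector n = (6, 1, 2), and n·(18, −15, −10) − 68 = 5.
|n| = √(36 + 1 + 4) = √41, so the distance is |5|/√41 = 5/√41.

5√41/41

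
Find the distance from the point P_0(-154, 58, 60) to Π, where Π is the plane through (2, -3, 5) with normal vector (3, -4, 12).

4

The plane has equation n·(r − (2, -3, 5)) = 0, i.e. n·r = 78.
d = |3·(-154) + (-4)·58 + 12·60 − 78| / √(9 + 16 + 144) = |-52| / 13 = 4.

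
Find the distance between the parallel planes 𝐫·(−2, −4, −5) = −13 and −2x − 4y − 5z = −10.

1/√5

Both planes have normal n = (−2, −4, −5), |n| = 3√5. Any point on the first plane is at distance |(-10) − (-13)|/|n| = 3/(3√5) = √5/5 from the second.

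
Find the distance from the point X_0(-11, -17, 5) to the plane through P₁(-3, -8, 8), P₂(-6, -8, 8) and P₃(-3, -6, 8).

3

P₁P₂ = (-3, 0, 0) and P₁P₃ = (0, 2, 0), so a normal is n = P₁P₂ × P₁P₃ = (0, 0, -6).
n = (0, 0, -6); n·P − (-48) = 18; |n| = 6; distance = 18/6 = 3.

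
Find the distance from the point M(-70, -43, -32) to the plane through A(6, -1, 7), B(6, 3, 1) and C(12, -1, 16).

24/√22

AB = (0, 4, -6) and AC = (6, 0, 9), so a normal is n = AB × AC = (36, -36, -24).
d = |36·(-70) + (-36)·(-43) + (-24)·(-32) − 84| / √(1296 + 1296 + 576) = |-288| / (12√22) = 12√22/11.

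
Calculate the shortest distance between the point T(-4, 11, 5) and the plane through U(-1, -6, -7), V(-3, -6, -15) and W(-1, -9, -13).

UV = (-2, 0, -8) and UW = (0, -3, -6), so a normal is n = UV × UW = (-24, -12, 6).
Then n·(-4, 11, 5) - 54 = -60.
|n| = √(576 + 144 + 36) = 6√21, so the distance is |-60|/(6√21) = 10/√21.

10√21/21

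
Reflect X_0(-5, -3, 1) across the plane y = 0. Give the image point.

(-5, 3, 1)

n = (0, 1, 0), |n|² = 1, n·X_0 − 0 = -3, so t = -3/1 = -3.
Foot F = X_0 − (-3)·n = (-5, 0, 1); the reflection is 2F − X_0 = (-5, 3, 1).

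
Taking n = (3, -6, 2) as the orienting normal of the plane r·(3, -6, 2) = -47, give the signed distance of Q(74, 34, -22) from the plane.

n·Q − (-47) = 21.
|n| = 7, so the signed distance is 21/7 = 3.

3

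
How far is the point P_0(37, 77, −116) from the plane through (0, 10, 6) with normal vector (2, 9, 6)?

5

The plane has equation n·(r − (0, 10, 6)) = 0, i.e. n·r = 126.
n = (2, 9, 6); n·P − 126 = -55; |n| = 11; distance = 55/11 = 5.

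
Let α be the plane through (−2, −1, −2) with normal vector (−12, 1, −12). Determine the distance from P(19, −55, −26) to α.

18/17

The plane has equation n·(r − (−2, −1, −2)) = 0, i.e. n·r = 47.
Then n·(19, −55, −26) − 47 = −18.
|n| = √(144 + 1 + 144) = 17, so the distance is |-18|/17 = 18/17.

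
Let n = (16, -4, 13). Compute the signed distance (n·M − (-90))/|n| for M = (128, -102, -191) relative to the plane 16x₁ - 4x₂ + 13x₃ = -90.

3

n·M − (-90) = 63.
|n| = 21, so the signed distance is 63/21 = 3.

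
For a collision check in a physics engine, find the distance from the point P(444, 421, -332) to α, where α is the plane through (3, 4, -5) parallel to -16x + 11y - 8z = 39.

7

Parallel planes share the normal n = (-16, 11, -8); since (3, 4, -5) lies on the plane, its equation is -16x + 11y - 8z = 36.
Then n·(444, 421, -332) - 36 = 147.
|n| = √(256 + 121 + 64) = 21, so the distance is |147|/21 = 7.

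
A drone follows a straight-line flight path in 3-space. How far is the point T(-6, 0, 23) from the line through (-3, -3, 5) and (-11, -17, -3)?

3√29

A direction vector is d = (-8, -14, -8).
AP = (-3, 3, 18), and AP × d = (228, -168, 66).
|AP × d|² = 84564 and |d|² = 324, so the distance is √(84564/324) = √261 = 3√29.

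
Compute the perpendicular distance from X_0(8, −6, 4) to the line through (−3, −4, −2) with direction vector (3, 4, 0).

Direction vector d = (3, 4, 0).
AP = (11, −2, 6), and AP × d = (−24, 18, 50).
|AP × d|² = 3400 and |d|² = 25, so the distance is √(3400/25) = √136 = 2√34.

2√34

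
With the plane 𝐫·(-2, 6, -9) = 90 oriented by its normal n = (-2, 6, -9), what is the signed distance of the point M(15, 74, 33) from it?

n·M − 90 = 27.
|n| = 11, so the signed distance is 27/11.

27/11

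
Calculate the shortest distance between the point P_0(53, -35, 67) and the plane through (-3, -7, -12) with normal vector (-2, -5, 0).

28√29/29

The plane has equation n·(r − (-3, -7, -12)) = 0, i.e. n·r = 41.
d = |(-2)·53 + (-5)·(-35) − 41| / √(4 + 25 + 0) = |28| / √29 = 28/√29.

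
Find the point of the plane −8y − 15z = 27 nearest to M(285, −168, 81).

(285, -2808/17, 1467/17)

n = (0, −8, −15), |n|² = 289, and n·M − 27 = 102.
t = 102/289 = 6/17, so the foot is M − t·n = (285, −168, 81) − (6/17)·(0, −8, −15) = (285, −2808/17, 1467/17).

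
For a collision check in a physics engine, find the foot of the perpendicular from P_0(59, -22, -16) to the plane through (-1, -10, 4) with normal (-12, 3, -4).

(11, -10, -32)

The perpendicular from P_0 has direction n = (-12, 3, -4): r = (59, -22, -16) + λ(-12, 3, -4).
Substitute into the plane: n·(P_0 + λn) = -34 gives -710 + 169λ = -34, so λ = 4.
Foot = (59, -22, -16) + 4·(-12, 3, -4) = (11, -10, -32).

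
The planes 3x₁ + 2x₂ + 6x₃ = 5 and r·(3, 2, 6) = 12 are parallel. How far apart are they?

With common normal n = (3, 2, 6) (|n| = 7), the distance is |5 − 12|/|n| = 7/7 = 1.

1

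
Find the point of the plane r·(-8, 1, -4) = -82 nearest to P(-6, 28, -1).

(10, 26, 7)

n = (-8, 1, -4), |n|² = 81, and n·P − (-82) = 162.
t = 162/81 = 2, so the foot is P − t·n = (-6, 28, -1) − 2·(-8, 1, -4) = (10, 26, 7).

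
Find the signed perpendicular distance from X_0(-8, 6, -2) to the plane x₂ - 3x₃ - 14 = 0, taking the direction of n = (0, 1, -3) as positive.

-2/√10

n·X_0 − 14 = -2.
|n| = √10, so the signed distance is -2/√10.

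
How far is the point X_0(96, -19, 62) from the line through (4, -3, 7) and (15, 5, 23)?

3√521

A direction vector is d = (11, 8, 16).
AP = (92, -16, 55); AP·d = 1764, |AP|² = 11745, |d|² = 441.
distance² = |AP|² − (AP·d)²/|d|² = 11745 − 3111696/441 = 4689, so the distance is 3√521.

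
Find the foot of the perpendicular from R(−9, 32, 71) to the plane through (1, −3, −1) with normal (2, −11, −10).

(1, -23, 21)

n = (2, −11, −10), |n|² = 225, and n·R − 45 = -1125.
t = -1125/225 = -5, so the foot is R − t·n = (−9, 32, 71) − (-5)·(2, −11, −10) = (1, −23, 21).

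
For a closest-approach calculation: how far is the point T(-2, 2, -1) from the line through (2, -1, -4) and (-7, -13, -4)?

√34

A direction vector is d = (-9, -12, 0).
AP = (-4, 3, 3), and AP × d = (36, -27, 75).
|AP × d|² = 7650 and |d|² = 225, so the distance is √(7650/225) = √34.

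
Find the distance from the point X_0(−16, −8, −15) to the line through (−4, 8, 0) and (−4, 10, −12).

3√53

A direction vector is d = (0, 2, −12).
AP = (−12, −16, −15), and AP × d = (222, −144, −24).
|AP × d|² = 70596 and |d|² = 148, so the distance is √(70596/148) = √477 = 3√53.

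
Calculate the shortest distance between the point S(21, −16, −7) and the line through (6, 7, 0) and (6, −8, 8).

A direction vector is d = (0, −15, 8).
AP = (15, −23, −7), and AP × d = (−289, −120, −225).
|AP × d|² = 148546 and |d|² = 289, so the distance is √(148546/289) = √514.

√514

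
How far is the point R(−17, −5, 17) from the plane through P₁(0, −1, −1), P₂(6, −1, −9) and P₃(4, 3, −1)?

P₁P₂ = (6, 0, −8) and P₁P₃ = (4, 4, 0), so a normal is n = P₁P₂ × P₁P₃ = (32, −32, 24).
Then n·(−17, −5, 17) − 8 = 16.
|n| = √(1024 + 1024 + 576) = 8√41, so the distance is |16|/(8√41) = 2/√41.

2/√41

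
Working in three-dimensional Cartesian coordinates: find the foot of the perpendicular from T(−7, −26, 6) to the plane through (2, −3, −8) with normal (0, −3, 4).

(-7, -11, -14)

n = (0, −3, 4), |n|² = 25, and n·T − (-23) = 125.
t = 125/25 = 5, so the foot is T − t·n = (−7, −26, 6) − 5·(0, −3, 4) = (−7, −11, −14).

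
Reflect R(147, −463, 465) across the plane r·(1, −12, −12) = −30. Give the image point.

(2481/17, -7655/17, 8121/17)

With n = (1, −12, −12), the signed offset is (n·R − (-30))/|n|² = 153/289 = 9/17.
R' = R − 2t·n = (147, −463, 465) − (18/17)·(1, −12, −12) = (2481/17, −7655/17, 8121/17).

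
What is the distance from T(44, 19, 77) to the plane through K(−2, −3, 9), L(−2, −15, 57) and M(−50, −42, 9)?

KL = (0, −12, 48) and KM = (−48, −39, 0), so a normal is n = KL × KM = (1872, −2304, −576).
n = (1872, −2304, −576); n·P − (-2016) = -3744; |n| = 3024; distance = 3744/3024 = 26/21.

26/21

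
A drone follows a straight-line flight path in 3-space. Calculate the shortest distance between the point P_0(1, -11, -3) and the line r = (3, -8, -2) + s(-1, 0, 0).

√10

Direction vector d = (-1, 0, 0).
AP = (-2, -3, -1); AP·d = 2, |AP|² = 14, |d|² = 1.
distance² = |AP|² − (AP·d)²/|d|² = 14 − 4/1 = 10, so the distance is √10.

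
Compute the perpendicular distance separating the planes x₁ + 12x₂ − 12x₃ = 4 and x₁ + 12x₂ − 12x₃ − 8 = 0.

4/17

With common normal n = (1, 12, −12) (|n| = 17), the distance is |4 − 8|/|n| = 4/17.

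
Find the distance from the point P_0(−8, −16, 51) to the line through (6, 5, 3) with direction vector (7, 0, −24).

Direction vector d = (7, 0, −24).
AP = (−14, −21, 48); AP·d = -1250, |AP|² = 2941, |d|² = 625.
distance² = |AP|² − (AP·d)²/|d|² = 2941 − 1562500/625 = 441, so the distance is 21.

21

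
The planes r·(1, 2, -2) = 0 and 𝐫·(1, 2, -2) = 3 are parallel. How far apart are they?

1

Both planes have normal n = (1, 2, -2), |n| = 3. Any point on the first plane is at distance |3 − 0|/|n| = 3/3 = 1 from the second.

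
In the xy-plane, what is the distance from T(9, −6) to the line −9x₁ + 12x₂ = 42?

The normal to the line is n = (−9, 12) with |n| = 15.
|n·T − 42| = |-153 − 42| = 195, so the distance is 195/15 = 13.

13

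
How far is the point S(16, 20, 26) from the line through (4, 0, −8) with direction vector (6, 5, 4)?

Direction vector d = (6, 5, 4).
AP = (12, 20, 34); AP·d = 308, |AP|² = 1700, |d|² = 77.
distance² = |AP|² − (AP·d)²/|d|² = 1700 − 94864/77 = 468, so the distance is 6√13.

6√13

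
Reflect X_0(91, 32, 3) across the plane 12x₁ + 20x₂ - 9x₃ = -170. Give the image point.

(19, -88, 57)

n = (12, 20, -9), |n|² = 625, n·X_0 − (-170) = 1875, so t = 1875/625 = 3.
Foot F = X_0 − 3·n = (55, -28, 30); the reflection is 2F − X_0 = (19, -88, 57).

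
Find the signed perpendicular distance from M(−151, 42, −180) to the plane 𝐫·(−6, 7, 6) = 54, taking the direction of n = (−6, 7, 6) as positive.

n·M − 54 = 66.
|n| = 11, so the signed distance is 66/11 = 6.

6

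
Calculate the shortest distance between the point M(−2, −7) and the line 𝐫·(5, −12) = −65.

139/13

d = |5·(-2) + (-12)·(-7) − (-65)| / √(25 + 144) = |139|/13 = 139/13.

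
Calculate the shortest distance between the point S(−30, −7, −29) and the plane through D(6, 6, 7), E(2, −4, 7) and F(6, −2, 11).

DE = (−4, −10, 0) and DF = (0, −8, 4), so a normal is n = DE × DF = (−40, 16, 32).
Then n·(−30, −7, −29) − 80 = 80.
|n| = √(1600 + 256 + 1024) = 24√5, so the distance is |80|/(24√5) = 2√5/3.

2√5/3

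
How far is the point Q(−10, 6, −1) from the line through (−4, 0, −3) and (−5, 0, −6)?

A direction vector is d = (−1, 0, −3).
AP = (−6, 6, 2); AP·d = 0, |AP|² = 76, |d|² = 10.
distance² = |AP|² − (AP·d)²/|d|² = 76 − 0/10 = 76, so the distance is 2√19.

2√19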